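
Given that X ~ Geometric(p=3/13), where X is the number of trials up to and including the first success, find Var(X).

For X ~ Geometric(p=3/13), where X is the number of trials up to and including the first success:
Var(X) = \frac{130}{9}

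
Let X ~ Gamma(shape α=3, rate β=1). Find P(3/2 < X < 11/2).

P(3/2 < X < 11/2) = ∫_{3/2}^{11/2} f(x) dx
where f(x) = \frac{x^{2} e^{- x}}{2}
= \frac{-173 + 29 e^{4}}{8 e^{\frac{11}{2}}}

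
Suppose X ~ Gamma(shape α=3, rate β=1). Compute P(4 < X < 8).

P(4 < X < 8) = ∫_{4}^{8} f(x) dx
where f(x) = \frac{x^{2} e^{- x}}{2}
= \frac{-41 + 13 e^{4}}{e^{8}}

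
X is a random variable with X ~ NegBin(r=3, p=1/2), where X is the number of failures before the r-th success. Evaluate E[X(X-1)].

E[X(X-1)] = E[X² - X] = E[X²] - E[X]
E[X] = 3
E[X²] = Var(X) + (E[X])² = 6 + (3)² = 15
E[X(X-1)] = 15 - 3 = 12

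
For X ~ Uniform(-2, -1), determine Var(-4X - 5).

For X ~ Uniform(-2, -1):
Var(X) = \frac{1}{12}
Var(-4X - 5) = (-4)² × Var(X) = 16 × \frac{1}{12} = \frac{4}{3}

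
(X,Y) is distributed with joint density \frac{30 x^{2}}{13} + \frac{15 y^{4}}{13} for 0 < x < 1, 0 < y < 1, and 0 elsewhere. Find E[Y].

E[Y] = ∫_0^1 ∫_0^1 y × f(x,y) dx dy
= \frac{15}{26}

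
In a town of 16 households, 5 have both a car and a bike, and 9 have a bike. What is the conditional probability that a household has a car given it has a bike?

P(A ∩ B) = 5/16
P(B) = 9/16
P(A|B) = P(A ∩ B) / P(B) = (5/16) / (9/16) = 5/9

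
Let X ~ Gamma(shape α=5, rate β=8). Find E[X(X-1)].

E[X(X-1)] = E[X² - X] = E[X²] - E[X]
E[X] = \frac{5}{8}
E[X²] = Var(X) + (E[X])² = \frac{5}{64} + (\frac{5}{8})² = \frac{15}{32}
E[X(X-1)] = \frac{15}{32} - \frac{5}{8} = - \frac{5}{32}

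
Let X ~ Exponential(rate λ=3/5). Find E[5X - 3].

For X ~ Exponential(rate λ=3/5):
E[X] = \frac{5}{3}
E[5X - 3] = 5 × E[X] - 3 = \frac{16}{3}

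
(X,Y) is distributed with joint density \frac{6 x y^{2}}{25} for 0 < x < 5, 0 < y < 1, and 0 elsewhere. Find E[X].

f_X(x) = ∫_0^1 \frac{6 x y^{2}}{25} dy = \frac{2 x}{25}
E[X] = ∫_0^5 x × (\frac{2 x}{25}) dx = \frac{10}{3}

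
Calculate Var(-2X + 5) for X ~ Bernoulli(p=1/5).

For X ~ Bernoulli(p=1/5):
Var(X) = \frac{4}{25}
Var(-2X + 5) = (-2)² × Var(X) = 4 × \frac{4}{25} = \frac{16}{25}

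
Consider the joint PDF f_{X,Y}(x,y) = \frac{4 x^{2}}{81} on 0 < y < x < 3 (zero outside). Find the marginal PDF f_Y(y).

f_Y(y) = ∫_y^3 \frac{4 x^{2}}{81} dx = \frac{4}{9} - \frac{4 y^{3}}{243}
for 0 < y < 3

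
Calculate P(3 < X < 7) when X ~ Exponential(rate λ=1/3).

P(3 < X < 7) = ∫_{3}^{7} f(x) dx
where f(x) = \frac{e^{- \frac{x}{3}}}{3}
= - \frac{1}{e^{\frac{7}{3}}} + e^{-1}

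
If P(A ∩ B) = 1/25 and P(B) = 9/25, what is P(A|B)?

P(A|B) = P(A ∩ B) / P(B)
= (1/25) / (9/25)
= 1/9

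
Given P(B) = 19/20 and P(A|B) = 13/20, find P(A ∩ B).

By definition, P(A|B) = P(A ∩ B) / P(B)
So P(A ∩ B) = P(A|B) × P(B)
= 13/20 × 19/20
= 247/400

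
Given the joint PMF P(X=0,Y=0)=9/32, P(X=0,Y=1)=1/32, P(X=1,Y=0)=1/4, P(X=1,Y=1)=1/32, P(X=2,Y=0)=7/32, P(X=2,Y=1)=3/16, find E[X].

First find marginal of X:
P(X=0) = 5/16
P(X=1) = 9/32
P(X=2) = 13/32
E[X] = 0 × 5/16 + 1 × 9/32 + 2 × 13/32 = 35/32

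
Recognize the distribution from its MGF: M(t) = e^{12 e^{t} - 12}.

The MGF M(t) = e^{12 e^{t} - 12} is the standard form for the Poisson distribution.
Comparing with the known MGF formula identifies: Poisson(λ=12)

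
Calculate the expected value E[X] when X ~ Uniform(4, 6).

For X ~ Uniform(4, 6), the expected value is:
E[X] = 5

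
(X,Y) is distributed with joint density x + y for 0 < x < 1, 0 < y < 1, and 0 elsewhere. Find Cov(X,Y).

E[XY] = ∫∫ xy × f(x,y) dx dy = \frac{1}{3}
E[X] = \frac{7}{12}
E[Y] = \frac{7}{12}
Cov(X,Y) = E[XY] - E[X]E[Y] = - \frac{1}{144}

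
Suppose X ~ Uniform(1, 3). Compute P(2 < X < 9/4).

P(2 < X < 9/4) = ∫_{2}^{9/4} f(x) dx
where f(x) = \frac{1}{2}
= \frac{1}{8}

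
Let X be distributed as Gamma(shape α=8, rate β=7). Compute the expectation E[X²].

Using the identity E[X²] = Var(X) + (E[X])²:
E[X] = \frac{8}{7}
Var(X) = \frac{8}{49}
E[X²] = \frac{8}{49} + (\frac{8}{7})²
= \frac{72}{49}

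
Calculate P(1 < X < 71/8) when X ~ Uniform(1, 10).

P(1 < X < 71/8) = ∫_{1}^{71/8} f(x) dx
where f(x) = \frac{1}{9}
= \frac{7}{8}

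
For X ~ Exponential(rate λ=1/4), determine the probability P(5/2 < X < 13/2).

P(5/2 < X < 13/2) = ∫_{5/2}^{13/2} f(x) dx
where f(x) = \frac{e^{- \frac{x}{4}}}{4}
= - \frac{1 - e}{e^{\frac{13}{8}}}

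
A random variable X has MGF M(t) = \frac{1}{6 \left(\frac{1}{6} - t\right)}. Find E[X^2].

To find E[X^2], compute M^(2)(0):
M^(1)(t) = \frac{1}{6 \left(\frac{1}{6} - t\right)^{2}}
M^(2)(t) = \frac{1}{3 \left(\frac{1}{6} - t\right)^{3}}
M^(2)(0) = 72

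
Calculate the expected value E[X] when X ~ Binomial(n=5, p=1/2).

For X ~ Binomial(n=5, p=1/2), the expected value is:
E[X] = \frac{5}{2}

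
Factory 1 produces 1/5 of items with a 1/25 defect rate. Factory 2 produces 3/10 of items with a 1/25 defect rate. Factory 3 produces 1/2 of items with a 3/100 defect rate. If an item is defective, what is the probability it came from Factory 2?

Using Bayes' theorem:
P(F1) = 1/5, P(D|F1) = 1/25
P(F2) = 3/10, P(D|F2) = 1/25
P(F3) = 1/2, P(D|F3) = 3/100
P(D) = P(D|F1)P(F1) + P(D|F2)P(F2) + P(D|F3)P(F3)
     = \frac{7}{200}
P(F2|D) = P(D|F2)P(F2) / P(D)
= \frac{12}{35}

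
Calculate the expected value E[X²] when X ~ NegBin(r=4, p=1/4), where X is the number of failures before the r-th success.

Using the identity E[X²] = Var(X) + (E[X])²:
E[X] = 12
Var(X) = 48
E[X²] = 48 + (12)²
= 192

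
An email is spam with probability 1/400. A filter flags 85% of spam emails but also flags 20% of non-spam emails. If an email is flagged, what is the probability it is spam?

Let D = the rare event, + = positive/flagged.
P(D) = 1/400
P(+|D) = 85/100 = 17/20
P(+|D') = 20/100 = 1/5
P(+) = P(+|D)P(D) + P(+|D')P(D')
     = \frac{17}{20} × \frac{1}{400} + \frac{1}{5} × \frac{399}{400}
     = \frac{1613}{8000}
P(D|+) = P(+|D)P(D)/P(+) = \frac{17}{1613}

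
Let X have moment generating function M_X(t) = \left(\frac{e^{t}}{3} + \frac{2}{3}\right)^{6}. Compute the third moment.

To find E[X^3], compute M^(3)(0):
M^(1)(t) = 2 \left(\frac{e^{t}}{3} + \frac{2}{3}\right)^{5} e^{t}
M^(2)(t) = 2 \left(\frac{e^{t}}{3} + \frac{2}{3}\right)^{5} e^{t} + \frac{10 \left(\frac{e^{t}}{3} + \frac{2}{3}\right)^{4} e^{2 t}}{3}
M^(3)(t) = 2 \left(\frac{e^{t}}{3} + \frac{2}{3}\right)^{5} e^{t} + 10 \left(\frac{e^{t}}{3} + \frac{2}{3}\right)^{4} e^{2 t} + \frac{40 \left(\frac{e^{t}}{3} + \frac{2}{3}\right)^{3} e^{3 t}}{9}
M^(3)(0) = \frac{148}{9}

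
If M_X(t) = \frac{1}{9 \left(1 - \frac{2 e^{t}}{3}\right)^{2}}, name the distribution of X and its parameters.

The MGF M(t) = \frac{1}{9 \left(1 - \frac{2 e^{t}}{3}\right)^{2}} is the standard form for the NegativeBinomial distribution.
Comparing with the known MGF formula identifies: NegBin(r=2, p=1/3), X = failures before r-th success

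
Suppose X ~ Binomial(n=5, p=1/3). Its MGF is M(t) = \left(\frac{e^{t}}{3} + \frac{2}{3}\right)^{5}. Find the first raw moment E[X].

To find E[X], compute M^(1)(0):
M^(1)(t) = \frac{5 \left(\frac{e^{t}}{3} + \frac{2}{3}\right)^{4} e^{t}}{3}
M^(1)(0) = \frac{5}{3}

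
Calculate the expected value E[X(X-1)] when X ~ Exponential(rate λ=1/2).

E[X(X-1)] = E[X² - X] = E[X²] - E[X]
E[X] = 2
E[X²] = Var(X) + (E[X])² = 4 + (2)² = 8
E[X(X-1)] = 8 - 2 = 6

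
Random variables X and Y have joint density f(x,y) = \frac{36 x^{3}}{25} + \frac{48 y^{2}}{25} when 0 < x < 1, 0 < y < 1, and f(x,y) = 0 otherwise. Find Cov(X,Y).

E[XY] = ∫∫ xy × f(x,y) dx dy = \frac{48}{125}
E[X] = \frac{76}{125}
E[Y] = \frac{33}{50}
Cov(X,Y) = E[XY] - E[X]E[Y] = - \frac{54}{3125}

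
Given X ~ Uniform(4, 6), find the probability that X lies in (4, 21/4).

P(4 < X < 21/4) = ∫_{4}^{21/4} f(x) dx
where f(x) = \frac{1}{2}
= \frac{5}{8}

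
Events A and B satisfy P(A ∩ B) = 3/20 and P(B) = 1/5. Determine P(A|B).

P(A|B) = P(A ∩ B) / P(B)
= (3/20) / (1/5)
= 3/4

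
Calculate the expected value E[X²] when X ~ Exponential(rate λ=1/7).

Using the identity E[X²] = Var(X) + (E[X])²:
E[X] = 7
Var(X) = 49
E[X²] = 49 + (7)²
= 98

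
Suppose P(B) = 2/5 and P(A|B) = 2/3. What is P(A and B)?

By definition, P(A|B) = P(A ∩ B) / P(B)
So P(A ∩ B) = P(A|B) × P(B)
= 2/3 × 2/5
= 4/15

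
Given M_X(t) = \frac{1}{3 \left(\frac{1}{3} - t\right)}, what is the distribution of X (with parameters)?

The MGF M(t) = \frac{1}{3 \left(\frac{1}{3} - t\right)} is the standard form for the Exponential distribution.
Comparing with the known MGF formula identifies: Exponential(rate λ=1/3)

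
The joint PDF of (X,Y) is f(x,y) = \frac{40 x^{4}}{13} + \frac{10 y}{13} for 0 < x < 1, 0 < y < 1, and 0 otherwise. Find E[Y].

E[Y] = ∫_0^1 ∫_0^1 y × f(x,y) dx dy
= \frac{22}{39}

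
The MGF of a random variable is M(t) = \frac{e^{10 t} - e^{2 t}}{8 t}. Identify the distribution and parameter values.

The MGF M(t) = \frac{e^{10 t} - e^{2 t}}{8 t} is the standard form for the Uniform distribution.
Comparing with the known MGF formula identifies: Uniform(2, 10)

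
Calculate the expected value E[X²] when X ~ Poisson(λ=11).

Using the identity E[X²] = Var(X) + (E[X])²:
E[X] = 11
Var(X) = 11
E[X²] = 11 + (11)²
= 132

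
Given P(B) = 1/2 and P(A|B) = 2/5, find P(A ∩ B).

By definition, P(A|B) = P(A ∩ B) / P(B)
So P(A ∩ B) = P(A|B) × P(B)
= 2/5 × 1/2
= 1/5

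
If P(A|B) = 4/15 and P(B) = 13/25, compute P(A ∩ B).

By definition, P(A|B) = P(A ∩ B) / P(B)
So P(A ∩ B) = P(A|B) × P(B)
= 4/15 × 13/25
= 52/375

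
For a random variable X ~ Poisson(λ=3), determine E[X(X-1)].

E[X(X-1)] = E[X² - X] = E[X²] - E[X]
E[X] = 3
E[X²] = Var(X) + (E[X])² = 3 + (3)² = 12
E[X(X-1)] = 12 - 3 = 9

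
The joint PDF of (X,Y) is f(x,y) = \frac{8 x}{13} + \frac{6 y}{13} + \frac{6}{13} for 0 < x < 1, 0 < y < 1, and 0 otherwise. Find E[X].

E[X] = ∫_0^1 ∫_0^1 x × f(x,y) dy dx
= ∫_0^1 ∫_0^1 x × (\frac{8 x}{13} + \frac{6 y}{13} + \frac{6}{13}) dy dx
= \frac{43}{78}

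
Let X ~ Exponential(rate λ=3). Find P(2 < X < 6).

P(2 < X < 6) = ∫_{2}^{6} f(x) dx
where f(x) = 3 e^{- 3 x}
= - \frac{1 - e^{12}}{e^{18}}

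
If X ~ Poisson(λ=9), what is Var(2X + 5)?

For X ~ Poisson(λ=9):
Var(X) = 9
Var(2X + 5) = (2)² × Var(X) = 4 × 9 = 36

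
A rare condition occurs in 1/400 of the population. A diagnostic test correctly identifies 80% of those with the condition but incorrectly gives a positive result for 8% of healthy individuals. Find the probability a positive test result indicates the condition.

Let D = the rare event, + = positive/flagged.
P(D) = 1/400
P(+|D) = 80/100 = 4/5
P(+|D') = 8/100 = 2/25
P(+) = P(+|D)P(D) + P(+|D')P(D')
     = \frac{4}{5} × \frac{1}{400} + \frac{2}{25} × \frac{399}{400}
     = \frac{409}{5000}
P(D|+) = P(+|D)P(D)/P(+) = \frac{10}{409}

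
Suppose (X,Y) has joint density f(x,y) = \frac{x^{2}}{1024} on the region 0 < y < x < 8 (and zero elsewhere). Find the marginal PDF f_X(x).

f_X(x) = ∫_0^x \frac{x^{2}}{1024} dy = \frac{x^{3}}{1024}
for 0 < x < 8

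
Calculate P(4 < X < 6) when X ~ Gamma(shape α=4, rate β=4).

P(4 < X < 6) = ∫_{4}^{6} f(x) dx
where f(x) = \frac{128 x^{3} e^{- 4 x}}{3}
= \frac{-7851 + 2483 e^{8}}{3 e^{24}}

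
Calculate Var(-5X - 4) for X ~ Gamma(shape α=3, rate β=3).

For X ~ Gamma(shape α=3, rate β=3):
Var(X) = \frac{1}{3}
Var(-5X - 4) = (-5)² × Var(X) = 25 × \frac{1}{3} = \frac{25}{3}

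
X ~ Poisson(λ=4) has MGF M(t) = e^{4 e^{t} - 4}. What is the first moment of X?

To find E[X], compute M^(1)(0):
M^(1)(t) = 4 e^{t} e^{4 e^{t} - 4}
M^(1)(0) = 4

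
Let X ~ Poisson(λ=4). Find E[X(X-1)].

E[X(X-1)] = E[X² - X] = E[X²] - E[X]
E[X] = 4
E[X²] = Var(X) + (E[X])² = 4 + (4)² = 20
E[X(X-1)] = 20 - 4 = 16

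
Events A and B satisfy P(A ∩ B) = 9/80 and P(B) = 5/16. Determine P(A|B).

P(A|B) = P(A ∩ B) / P(B)
= (9/80) / (5/16)
= 9/25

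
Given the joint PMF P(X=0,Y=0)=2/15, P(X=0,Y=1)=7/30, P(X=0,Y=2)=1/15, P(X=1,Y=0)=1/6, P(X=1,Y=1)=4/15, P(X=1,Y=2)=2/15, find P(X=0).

P(X=0) = P(X=0,Y=0) + P(X=0,Y=1) + P(X=0,Y=2)
= 2/15 + 7/30 + 1/15
= 13/30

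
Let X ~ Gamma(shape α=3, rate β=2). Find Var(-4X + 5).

For X ~ Gamma(shape α=3, rate β=2):
Var(X) = \frac{3}{4}
Var(-4X + 5) = (-4)² × Var(X) = 16 × \frac{3}{4} = 12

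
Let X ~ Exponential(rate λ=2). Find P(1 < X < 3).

P(1 < X < 3) = ∫_{1}^{3} f(x) dx
where f(x) = 2 e^{- 2 x}
= - \frac{1 - e^{4}}{e^{6}}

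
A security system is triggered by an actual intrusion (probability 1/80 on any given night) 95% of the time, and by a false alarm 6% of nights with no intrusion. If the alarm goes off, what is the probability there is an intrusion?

Let D = the rare event, + = positive/flagged.
P(D) = 1/80
P(+|D) = 95/100 = 19/20
P(+|D') = 6/100 = 3/50
P(+) = P(+|D)P(D) + P(+|D')P(D')
     = \frac{19}{20} × \frac{1}{80} + \frac{3}{50} × \frac{79}{80}
     = \frac{569}{8000}
P(D|+) = P(+|D)P(D)/P(+) = \frac{95}{569}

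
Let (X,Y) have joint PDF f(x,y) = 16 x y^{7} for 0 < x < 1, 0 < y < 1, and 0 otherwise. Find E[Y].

E[Y] = ∫_0^1 ∫_0^1 y × f(x,y) dx dy
= \frac{8}{9}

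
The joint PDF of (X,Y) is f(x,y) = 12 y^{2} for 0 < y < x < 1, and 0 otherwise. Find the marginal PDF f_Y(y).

f_Y(y) = ∫_y^1 12 y^{2} dx = 12 y^{2} \left(1 - y\right)
for 0 < y < 1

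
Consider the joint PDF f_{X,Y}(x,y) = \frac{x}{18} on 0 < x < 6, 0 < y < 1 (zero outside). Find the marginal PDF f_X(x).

f_X(x) = ∫_0^1 f(x,y) dy
= ∫_0^1 \frac{x}{18} dy
= \frac{x}{18} for 0 < x < 6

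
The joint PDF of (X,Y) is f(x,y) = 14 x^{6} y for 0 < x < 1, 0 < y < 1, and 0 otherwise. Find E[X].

E[X] = ∫_0^1 ∫_0^1 x × f(x,y) dy dx
= ∫_0^1 ∫_0^1 x × (14 x^{6} y) dy dx
= \frac{7}{8}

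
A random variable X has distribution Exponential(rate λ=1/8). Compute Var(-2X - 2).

For X ~ Exponential(rate λ=1/8):
Var(X) = 64
Var(-2X - 2) = (-2)² × Var(X) = 4 × 64 = 256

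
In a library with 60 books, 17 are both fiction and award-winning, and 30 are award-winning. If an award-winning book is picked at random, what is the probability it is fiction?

P(A ∩ B) = 17/60
P(B) = 30/60 = 1/2
P(A|B) = P(A ∩ B) / P(B) = (17/60) / (1/2) = 17/30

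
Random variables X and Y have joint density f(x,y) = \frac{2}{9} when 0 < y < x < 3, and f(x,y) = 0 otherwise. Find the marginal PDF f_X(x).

f_X(x) = ∫_0^x \frac{2}{9} dy = \frac{2 x}{9}
for 0 < x < 3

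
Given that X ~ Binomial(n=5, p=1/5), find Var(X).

For X ~ Binomial(n=5, p=1/5):
Var(X) = \frac{4}{5}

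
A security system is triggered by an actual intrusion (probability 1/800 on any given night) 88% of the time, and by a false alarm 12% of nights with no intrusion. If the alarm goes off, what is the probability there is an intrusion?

Let D = the rare event, + = positive/flagged.
P(D) = 1/800
P(+|D) = 88/100 = 22/25
P(+|D') = 12/100 = 3/25
P(+) = P(+|D)P(D) + P(+|D')P(D')
     = \frac{22}{25} × \frac{1}{800} + \frac{3}{25} × \frac{799}{800}
     = \frac{2419}{20000}
P(D|+) = P(+|D)P(D)/P(+) = \frac{22}{2419}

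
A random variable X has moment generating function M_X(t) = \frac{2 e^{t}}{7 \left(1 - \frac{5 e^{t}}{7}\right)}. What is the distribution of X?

The MGF M(t) = \frac{2 e^{t}}{7 \left(1 - \frac{5 e^{t}}{7}\right)} is the standard form for the Geometric distribution.
Comparing with the known MGF formula identifies: Geometric(p=2/7), X = trial number of first success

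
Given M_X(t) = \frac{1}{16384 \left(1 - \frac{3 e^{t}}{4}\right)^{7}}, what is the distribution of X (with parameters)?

The MGF M(t) = \frac{1}{16384 \left(1 - \frac{3 e^{t}}{4}\right)^{7}} is the standard form for the NegativeBinomial distribution.
Comparing with the known MGF formula identifies: NegBin(r=7, p=1/4), X = failures before r-th success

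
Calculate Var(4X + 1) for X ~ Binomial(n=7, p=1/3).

For X ~ Binomial(n=7, p=1/3):
Var(X) = \frac{14}{9}
Var(4X + 1) = (4)² × Var(X) = 16 × \frac{14}{9} = \frac{224}{9}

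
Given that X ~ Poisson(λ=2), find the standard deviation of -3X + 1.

For X ~ Poisson(λ=2):
Var(X) = 2
SD(X) = √(Var(X)) = √(2) = \sqrt{2}
SD(-3X + 1) = |-3| × SD(X) = 3 × \sqrt{2} = 3 \sqrt{2}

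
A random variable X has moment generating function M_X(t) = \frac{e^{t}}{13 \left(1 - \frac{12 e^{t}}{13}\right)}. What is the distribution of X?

The MGF M(t) = \frac{e^{t}}{13 \left(1 - \frac{12 e^{t}}{13}\right)} is the standard form for the Geometric distribution.
Comparing with the known MGF formula identifies: Geometric(p=1/13), X = trial number of first success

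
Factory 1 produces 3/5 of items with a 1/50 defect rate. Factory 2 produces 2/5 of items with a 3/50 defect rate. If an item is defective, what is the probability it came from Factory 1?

Using Bayes' theorem:
P(F1) = 3/5, P(D|F1) = 1/50
P(F2) = 2/5, P(D|F2) = 3/50
P(D) = P(D|F1)P(F1) + P(D|F2)P(F2)
     = \frac{9}{250}
P(F1|D) = P(D|F1)P(F1) / P(D)
= \frac{1}{3}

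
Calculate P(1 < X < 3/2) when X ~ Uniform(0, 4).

P(1 < X < 3/2) = ∫_{1}^{3/2} f(x) dx
where f(x) = \frac{1}{4}
= \frac{1}{8}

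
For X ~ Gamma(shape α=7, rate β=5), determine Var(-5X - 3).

For X ~ Gamma(shape α=7, rate β=5):
Var(X) = \frac{7}{25}
Var(-5X - 3) = (-5)² × Var(X) = 25 × \frac{7}{25} = 7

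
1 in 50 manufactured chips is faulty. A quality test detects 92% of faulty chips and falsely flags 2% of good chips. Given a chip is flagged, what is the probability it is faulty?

Let D = the rare event, + = positive/flagged.
P(D) = 1/50
P(+|D) = 92/100 = 23/25
P(+|D') = 2/100 = 1/50
P(+) = P(+|D)P(D) + P(+|D')P(D')
     = \frac{23}{25} × \frac{1}{50} + \frac{1}{50} × \frac{49}{50}
     = \frac{19}{500}
P(D|+) = P(+|D)P(D)/P(+) = \frac{46}{95}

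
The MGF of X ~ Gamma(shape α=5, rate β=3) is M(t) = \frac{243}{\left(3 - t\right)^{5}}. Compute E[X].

To find E[X], compute M^(1)(0):
M^(1)(t) = \frac{1215}{\left(3 - t\right)^{6}}
M^(1)(0) = \frac{5}{3}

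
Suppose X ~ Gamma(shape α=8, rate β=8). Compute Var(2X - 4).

For X ~ Gamma(shape α=8, rate β=8):
Var(X) = \frac{1}{8}
Var(2X - 4) = (2)² × Var(X) = 4 × \frac{1}{8} = \frac{1}{2}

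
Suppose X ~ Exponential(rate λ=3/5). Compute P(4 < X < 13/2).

P(4 < X < 13/2) = ∫_{4}^{13/2} f(x) dx
where f(x) = \frac{3 e^{- \frac{3 x}{5}}}{5}
= - \frac{1}{e^{\frac{39}{10}}} + e^{- \frac{12}{5}}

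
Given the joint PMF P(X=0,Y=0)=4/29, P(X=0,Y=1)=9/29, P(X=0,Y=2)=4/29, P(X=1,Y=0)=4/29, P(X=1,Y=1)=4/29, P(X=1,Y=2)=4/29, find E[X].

First find marginal of X:
P(X=0) = 17/29
P(X=1) = 12/29
E[X] = 0 × 17/29 + 1 × 12/29 = 12/29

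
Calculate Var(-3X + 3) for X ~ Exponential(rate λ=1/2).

For X ~ Exponential(rate λ=1/2):
Var(X) = 4
Var(-3X + 3) = (-3)² × Var(X) = 9 × 4 = 36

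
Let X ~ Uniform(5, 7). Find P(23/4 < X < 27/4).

P(23/4 < X < 27/4) = ∫_{23/4}^{27/4} f(x) dx
where f(x) = \frac{1}{2}
= \frac{1}{2}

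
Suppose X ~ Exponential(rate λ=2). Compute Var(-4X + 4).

For X ~ Exponential(rate λ=2):
Var(X) = \frac{1}{4}
Var(-4X + 4) = (-4)² × Var(X) = 16 × \frac{1}{4} = 4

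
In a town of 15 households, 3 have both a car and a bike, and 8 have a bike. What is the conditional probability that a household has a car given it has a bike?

P(A ∩ B) = 3/15 = 1/5
P(B) = 8/15
P(A|B) = P(A ∩ B) / P(B) = (1/5) / (8/15) = 3/8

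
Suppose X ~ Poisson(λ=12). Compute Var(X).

For X ~ Poisson(λ=12):
Var(X) = 12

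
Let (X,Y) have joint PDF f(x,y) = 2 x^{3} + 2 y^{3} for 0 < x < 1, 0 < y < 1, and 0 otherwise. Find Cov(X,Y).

E[XY] = ∫∫ xy × f(x,y) dx dy = \frac{2}{5}
E[X] = \frac{13}{20}
E[Y] = \frac{13}{20}
Cov(X,Y) = E[XY] - E[X]E[Y] = - \frac{9}{400}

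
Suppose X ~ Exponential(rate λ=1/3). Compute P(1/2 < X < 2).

P(1/2 < X < 2) = ∫_{1/2}^{2} f(x) dx
where f(x) = \frac{e^{- \frac{x}{3}}}{3}
= - \frac{1}{e^{\frac{2}{3}}} + e^{- \frac{1}{6}}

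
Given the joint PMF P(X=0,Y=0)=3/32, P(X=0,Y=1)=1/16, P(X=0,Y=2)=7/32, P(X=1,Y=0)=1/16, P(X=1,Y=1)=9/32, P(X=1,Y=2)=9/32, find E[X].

First find marginal of X:
P(X=0) = 3/8
P(X=1) = 5/8
E[X] = 0 × 3/8 + 1 × 5/8 = 5/8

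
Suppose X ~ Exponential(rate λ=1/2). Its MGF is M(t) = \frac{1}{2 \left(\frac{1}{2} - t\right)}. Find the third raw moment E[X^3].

To find E[X^3], compute M^(3)(0):
M^(1)(t) = \frac{1}{2 \left(\frac{1}{2} - t\right)^{2}}
M^(2)(t) = \frac{1}{\left(\frac{1}{2} - t\right)^{3}}
M^(3)(t) = \frac{3}{\left(\frac{1}{2} - t\right)^{4}}
M^(3)(0) = 48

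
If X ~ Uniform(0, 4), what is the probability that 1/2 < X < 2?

P(1/2 < X < 2) = ∫_{1/2}^{2} f(x) dx
where f(x) = \frac{1}{4}
= \frac{3}{8}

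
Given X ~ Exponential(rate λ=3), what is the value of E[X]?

For X ~ Exponential(rate λ=3), the expected value is:
E[X] = \frac{1}{3}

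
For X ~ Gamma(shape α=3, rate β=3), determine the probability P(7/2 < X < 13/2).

P(7/2 < X < 13/2) = ∫_{7/2}^{13/2} f(x) dx
where f(x) = \frac{27 x^{2} e^{- 3 x}}{2}
= \frac{-1685 + 533 e^{9}}{8 e^{\frac{39}{2}}}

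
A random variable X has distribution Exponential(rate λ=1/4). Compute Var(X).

For X ~ Exponential(rate λ=1/4):
Var(X) = 16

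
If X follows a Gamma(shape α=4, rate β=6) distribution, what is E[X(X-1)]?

E[X(X-1)] = E[X² - X] = E[X²] - E[X]
E[X] = \frac{2}{3}
E[X²] = Var(X) + (E[X])² = \frac{1}{9} + (\frac{2}{3})² = \frac{5}{9}
E[X(X-1)] = \frac{5}{9} - \frac{2}{3} = - \frac{1}{9}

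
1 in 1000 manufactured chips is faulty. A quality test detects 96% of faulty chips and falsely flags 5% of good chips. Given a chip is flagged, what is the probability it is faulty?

Let D = the rare event, + = positive/flagged.
P(D) = 1/1000
P(+|D) = 96/100 = 24/25
P(+|D') = 5/100 = 1/20
P(+) = P(+|D)P(D) + P(+|D')P(D')
     = \frac{24}{25} × \frac{1}{1000} + \frac{1}{20} × \frac{999}{1000}
     = \frac{5091}{100000}
P(D|+) = P(+|D)P(D)/P(+) = \frac{32}{1697}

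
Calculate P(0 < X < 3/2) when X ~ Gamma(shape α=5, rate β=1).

P(0 < X < 3/2) = ∫_{0}^{3/2} f(x) dx
where f(x) = \frac{x^{4} e^{- x}}{24}
= 1 - \frac{563}{128 e^{\frac{3}{2}}}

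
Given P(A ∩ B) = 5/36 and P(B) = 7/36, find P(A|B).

P(A|B) = P(A ∩ B) / P(B)
= (5/36) / (7/36)
= 5/7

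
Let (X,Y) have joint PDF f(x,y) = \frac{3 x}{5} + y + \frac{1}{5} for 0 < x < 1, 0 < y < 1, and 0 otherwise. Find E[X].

E[X] = ∫_0^1 ∫_0^1 x × f(x,y) dy dx
= ∫_0^1 ∫_0^1 x × (\frac{3 x}{5} + y + \frac{1}{5}) dy dx
= \frac{11}{20}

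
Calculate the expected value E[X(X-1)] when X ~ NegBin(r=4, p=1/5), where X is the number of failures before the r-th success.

E[X(X-1)] = E[X² - X] = E[X²] - E[X]
E[X] = 16
E[X²] = Var(X) + (E[X])² = 80 + (16)² = 336
E[X(X-1)] = 336 - 16 = 320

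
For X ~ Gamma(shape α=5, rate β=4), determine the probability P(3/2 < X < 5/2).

P(3/2 < X < 5/2) = ∫_{3/2}^{5/2} f(x) dx
where f(x) = \frac{128 x^{4} e^{- 4 x}}{3}
= \frac{-1933 + 345 e^{4}}{3 e^{10}}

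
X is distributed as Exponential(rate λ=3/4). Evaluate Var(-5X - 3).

For X ~ Exponential(rate λ=3/4):
Var(X) = \frac{16}{9}
Var(-5X - 3) = (-5)² × Var(X) = 25 × \frac{16}{9} = \frac{400}{9}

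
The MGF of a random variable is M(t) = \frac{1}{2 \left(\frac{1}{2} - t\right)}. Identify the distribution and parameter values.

The MGF M(t) = \frac{1}{2 \left(\frac{1}{2} - t\right)} is the standard form for the Exponential distribution.
Comparing with the known MGF formula identifies: Exponential(rate λ=1/2)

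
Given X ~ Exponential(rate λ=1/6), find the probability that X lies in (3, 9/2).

P(3 < X < 9/2) = ∫_{3}^{9/2} f(x) dx
where f(x) = \frac{e^{- \frac{x}{6}}}{6}
= - \frac{1}{e^{\frac{3}{4}}} + e^{- \frac{1}{2}}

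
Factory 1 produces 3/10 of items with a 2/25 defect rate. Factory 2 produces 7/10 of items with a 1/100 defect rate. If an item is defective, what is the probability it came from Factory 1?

Using Bayes' theorem:
P(F1) = 3/10, P(D|F1) = 2/25
P(F2) = 7/10, P(D|F2) = 1/100
P(D) = P(D|F1)P(F1) + P(D|F2)P(F2)
     = \frac{31}{1000}
P(F1|D) = P(D|F1)P(F1) / P(D)
= \frac{24}{31}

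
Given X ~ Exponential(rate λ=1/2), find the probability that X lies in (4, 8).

P(4 < X < 8) = ∫_{4}^{8} f(x) dx
where f(x) = \frac{e^{- \frac{x}{2}}}{2}
= - \frac{1 - e^{2}}{e^{4}}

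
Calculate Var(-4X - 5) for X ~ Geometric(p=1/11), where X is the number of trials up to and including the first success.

For X ~ Geometric(p=1/11), where X is the number of trials up to and including the first success:
Var(X) = 110
Var(-4X - 5) = (-4)² × Var(X) = 16 × 110 = 1760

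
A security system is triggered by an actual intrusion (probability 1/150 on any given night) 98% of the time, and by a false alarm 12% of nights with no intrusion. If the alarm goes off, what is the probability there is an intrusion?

Let D = the rare event, + = positive/flagged.
P(D) = 1/150
P(+|D) = 98/100 = 49/50
P(+|D') = 12/100 = 3/25
P(+) = P(+|D)P(D) + P(+|D')P(D')
     = \frac{49}{50} × \frac{1}{150} + \frac{3}{25} × \frac{149}{150}
     = \frac{943}{7500}
P(D|+) = P(+|D)P(D)/P(+) = \frac{49}{943}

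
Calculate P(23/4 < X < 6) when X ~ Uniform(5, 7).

P(23/4 < X < 6) = ∫_{23/4}^{6} f(x) dx
where f(x) = \frac{1}{2}
= \frac{1}{8}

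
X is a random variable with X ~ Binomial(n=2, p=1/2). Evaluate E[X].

For X ~ Binomial(n=2, p=1/2), the expected value is:
E[X] = 1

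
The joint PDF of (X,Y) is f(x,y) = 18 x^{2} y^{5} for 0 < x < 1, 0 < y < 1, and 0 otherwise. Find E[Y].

E[Y] = ∫_0^1 ∫_0^1 y × f(x,y) dx dy
= \frac{6}{7}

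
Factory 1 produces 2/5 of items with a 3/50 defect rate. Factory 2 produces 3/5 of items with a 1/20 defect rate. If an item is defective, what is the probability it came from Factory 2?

Using Bayes' theorem:
P(F1) = 2/5, P(D|F1) = 3/50
P(F2) = 3/5, P(D|F2) = 1/20
P(D) = P(D|F1)P(F1) + P(D|F2)P(F2)
     = \frac{27}{500}
P(F2|D) = P(D|F2)P(F2) / P(D)
= \frac{5}{9}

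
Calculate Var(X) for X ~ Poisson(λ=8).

For X ~ Poisson(λ=8):
Var(X) = 8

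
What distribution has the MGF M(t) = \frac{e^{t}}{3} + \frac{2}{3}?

The MGF M(t) = \frac{e^{t}}{3} + \frac{2}{3} is the standard form for the Bernoulli distribution.
Comparing with the known MGF formula identifies: Bernoulli(p=1/3)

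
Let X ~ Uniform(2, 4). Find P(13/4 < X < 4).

P(13/4 < X < 4) = ∫_{13/4}^{4} f(x) dx
where f(x) = \frac{1}{2}
= \frac{3}{8}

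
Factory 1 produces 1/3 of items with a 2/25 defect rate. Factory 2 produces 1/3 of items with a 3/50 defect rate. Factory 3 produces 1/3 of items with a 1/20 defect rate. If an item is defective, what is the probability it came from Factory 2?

Using Bayes' theorem:
P(F1) = 1/3, P(D|F1) = 2/25
P(F2) = 1/3, P(D|F2) = 3/50
P(F3) = 1/3, P(D|F3) = 1/20
P(D) = P(D|F1)P(F1) + P(D|F2)P(F2) + P(D|F3)P(F3)
     = \frac{19}{300}
P(F2|D) = P(D|F2)P(F2) / P(D)
= \frac{6}{19}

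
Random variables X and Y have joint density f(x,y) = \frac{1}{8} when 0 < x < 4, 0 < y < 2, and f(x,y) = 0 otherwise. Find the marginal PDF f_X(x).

f_X(x) = ∫_0^2 f(x,y) dy
= ∫_0^2 \frac{1}{8} dy
= \frac{1}{4} for 0 < x < 4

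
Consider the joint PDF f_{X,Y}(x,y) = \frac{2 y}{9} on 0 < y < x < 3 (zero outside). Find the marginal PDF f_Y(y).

f_Y(y) = ∫_y^3 \frac{2 y}{9} dx = \frac{2 y \left(3 - y\right)}{9}
for 0 < y < 3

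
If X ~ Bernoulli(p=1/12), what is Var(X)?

For X ~ Bernoulli(p=1/12):
Var(X) = \frac{11}{144}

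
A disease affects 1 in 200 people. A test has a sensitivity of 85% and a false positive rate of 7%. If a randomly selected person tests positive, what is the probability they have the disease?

Let D = the rare event, + = positive/flagged.
P(D) = 1/200
P(+|D) = 85/100 = 17/20
P(+|D') = 7/100
P(+) = P(+|D)P(D) + P(+|D')P(D')
     = \frac{17}{20} × \frac{1}{200} + \frac{7}{100} × \frac{199}{200}
     = \frac{739}{10000}
P(D|+) = P(+|D)P(D)/P(+) = \frac{85}{1478}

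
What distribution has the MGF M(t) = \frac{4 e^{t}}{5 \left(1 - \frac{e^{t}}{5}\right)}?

The MGF M(t) = \frac{4 e^{t}}{5 \left(1 - \frac{e^{t}}{5}\right)} is the standard form for the Geometric distribution.
Comparing with the known MGF formula identifies: Geometric(p=4/5), X = trial number of first success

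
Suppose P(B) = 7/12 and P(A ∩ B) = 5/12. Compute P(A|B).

P(A|B) = P(A ∩ B) / P(B)
= (5/12) / (7/12)
= 5/7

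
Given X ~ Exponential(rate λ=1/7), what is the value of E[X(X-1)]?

E[X(X-1)] = E[X² - X] = E[X²] - E[X]
E[X] = 7
E[X²] = Var(X) + (E[X])² = 49 + (7)² = 98
E[X(X-1)] = 98 - 7 = 91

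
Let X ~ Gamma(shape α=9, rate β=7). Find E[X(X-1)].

E[X(X-1)] = E[X² - X] = E[X²] - E[X]
E[X] = \frac{9}{7}
E[X²] = Var(X) + (E[X])² = \frac{9}{49} + (\frac{9}{7})² = \frac{90}{49}
E[X(X-1)] = \frac{90}{49} - \frac{9}{7} = \frac{27}{49}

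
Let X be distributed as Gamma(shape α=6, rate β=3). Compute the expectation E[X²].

Using the identity E[X²] = Var(X) + (E[X])²:
E[X] = 2
Var(X) = \frac{2}{3}
E[X²] = \frac{2}{3} + (2)²
= \frac{14}{3}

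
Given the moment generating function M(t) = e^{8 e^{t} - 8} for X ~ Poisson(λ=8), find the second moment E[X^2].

To find E[X^2], compute M^(2)(0):
M^(1)(t) = 8 e^{t} e^{8 e^{t} - 8}
M^(2)(t) = 64 e^{2 t} e^{8 e^{t} - 8} + 8 e^{t} e^{8 e^{t} - 8}
M^(2)(0) = 72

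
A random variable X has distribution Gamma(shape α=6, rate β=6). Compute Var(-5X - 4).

For X ~ Gamma(shape α=6, rate β=6):
Var(X) = \frac{1}{6}
Var(-5X - 4) = (-5)² × Var(X) = 25 × \frac{1}{6} = \frac{25}{6}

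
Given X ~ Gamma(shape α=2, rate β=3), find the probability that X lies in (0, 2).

P(0 < X < 2) = ∫_{0}^{2} f(x) dx
where f(x) = 9 x e^{- 3 x}
= 1 - \frac{7}{e^{6}}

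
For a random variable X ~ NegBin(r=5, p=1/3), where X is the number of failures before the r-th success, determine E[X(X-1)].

E[X(X-1)] = E[X² - X] = E[X²] - E[X]
E[X] = 10
E[X²] = Var(X) + (E[X])² = 30 + (10)² = 130
E[X(X-1)] = 130 - 10 = 120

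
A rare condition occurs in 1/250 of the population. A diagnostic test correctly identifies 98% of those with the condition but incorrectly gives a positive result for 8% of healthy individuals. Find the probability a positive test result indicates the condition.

Let D = the rare event, + = positive/flagged.
P(D) = 1/250
P(+|D) = 98/100 = 49/50
P(+|D') = 8/100 = 2/25
P(+) = P(+|D)P(D) + P(+|D')P(D')
     = \frac{49}{50} × \frac{1}{250} + \frac{2}{25} × \frac{249}{250}
     = \frac{209}{2500}
P(D|+) = P(+|D)P(D)/P(+) = \frac{49}{1045}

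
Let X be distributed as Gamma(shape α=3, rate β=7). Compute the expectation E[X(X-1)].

E[X(X-1)] = E[X² - X] = E[X²] - E[X]
E[X] = \frac{3}{7}
E[X²] = Var(X) + (E[X])² = \frac{3}{49} + (\frac{3}{7})² = \frac{12}{49}
E[X(X-1)] = \frac{12}{49} - \frac{3}{7} = - \frac{9}{49}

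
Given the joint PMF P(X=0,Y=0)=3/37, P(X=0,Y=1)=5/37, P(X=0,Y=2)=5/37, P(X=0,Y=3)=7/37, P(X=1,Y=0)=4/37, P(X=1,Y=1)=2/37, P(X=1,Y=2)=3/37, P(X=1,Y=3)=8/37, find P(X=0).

P(X=0) = P(X=0,Y=0) + P(X=0,Y=1) + P(X=0,Y=2) + P(X=0,Y=3)
= 3/37 + 5/37 + 5/37 + 7/37
= 20/37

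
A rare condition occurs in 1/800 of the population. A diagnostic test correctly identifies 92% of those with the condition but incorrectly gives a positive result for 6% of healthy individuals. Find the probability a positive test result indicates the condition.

Let D = the rare event, + = positive/flagged.
P(D) = 1/800
P(+|D) = 92/100 = 23/25
P(+|D') = 6/100 = 3/50
P(+) = P(+|D)P(D) + P(+|D')P(D')
     = \frac{23}{25} × \frac{1}{800} + \frac{3}{50} × \frac{799}{800}
     = \frac{2443}{40000}
P(D|+) = P(+|D)P(D)/P(+) = \frac{46}{2443}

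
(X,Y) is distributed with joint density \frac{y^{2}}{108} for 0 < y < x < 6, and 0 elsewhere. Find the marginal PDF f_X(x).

f_X(x) = ∫_0^x \frac{y^{2}}{108} dy = \frac{x^{3}}{324}
for 0 < x < 6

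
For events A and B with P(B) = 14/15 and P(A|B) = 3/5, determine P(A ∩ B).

By definition, P(A|B) = P(A ∩ B) / P(B)
So P(A ∩ B) = P(A|B) × P(B)
= 3/5 × 14/15
= 14/25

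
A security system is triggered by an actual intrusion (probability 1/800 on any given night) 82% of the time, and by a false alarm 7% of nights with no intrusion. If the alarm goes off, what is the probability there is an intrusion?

Let D = the rare event, + = positive/flagged.
P(D) = 1/800
P(+|D) = 82/100 = 41/50
P(+|D') = 7/100
P(+) = P(+|D)P(D) + P(+|D')P(D')
     = \frac{41}{50} × \frac{1}{800} + \frac{7}{100} × \frac{799}{800}
     = \frac{227}{3200}
P(D|+) = P(+|D)P(D)/P(+) = \frac{82}{5675}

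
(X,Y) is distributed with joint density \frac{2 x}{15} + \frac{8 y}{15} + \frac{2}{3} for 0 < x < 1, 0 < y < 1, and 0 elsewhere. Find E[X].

E[X] = ∫_0^1 ∫_0^1 x × f(x,y) dy dx
= ∫_0^1 ∫_0^1 x × (\frac{2 x}{15} + \frac{8 y}{15} + \frac{2}{3}) dy dx
= \frac{23}{45}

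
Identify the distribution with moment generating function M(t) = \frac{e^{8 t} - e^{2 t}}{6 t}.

The MGF M(t) = \frac{e^{8 t} - e^{2 t}}{6 t} is the standard form for the Uniform distribution.
Comparing with the known MGF formula identifies: Uniform(2, 8)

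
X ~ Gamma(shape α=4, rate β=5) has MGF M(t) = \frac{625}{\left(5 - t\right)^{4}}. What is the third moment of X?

To find E[X^3], compute M^(3)(0):
M^(1)(t) = \frac{2500}{\left(5 - t\right)^{5}}
M^(2)(t) = \frac{12500}{\left(5 - t\right)^{6}}
M^(3)(t) = \frac{75000}{\left(5 - t\right)^{7}}
M^(3)(0) = \frac{24}{25}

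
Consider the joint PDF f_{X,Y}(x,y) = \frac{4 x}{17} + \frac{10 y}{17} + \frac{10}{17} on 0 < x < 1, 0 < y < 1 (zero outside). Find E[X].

E[X] = ∫_0^1 ∫_0^1 x × f(x,y) dy dx
= ∫_0^1 ∫_0^1 x × (\frac{4 x}{17} + \frac{10 y}{17} + \frac{10}{17}) dy dx
= \frac{53}{102}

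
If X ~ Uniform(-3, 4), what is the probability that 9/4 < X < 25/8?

P(9/4 < X < 25/8) = ∫_{9/4}^{25/8} f(x) dx
where f(x) = \frac{1}{7}
= \frac{1}{8}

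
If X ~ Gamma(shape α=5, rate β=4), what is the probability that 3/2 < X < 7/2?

P(3/2 < X < 7/2) = ∫_{3/2}^{7/2} f(x) dx
where f(x) = \frac{128 x^{4} e^{- 4 x}}{3}
= \frac{-2171 + 115 e^{8}}{e^{14}}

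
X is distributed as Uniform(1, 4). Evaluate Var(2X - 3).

For X ~ Uniform(1, 4):
Var(X) = \frac{3}{4}
Var(2X - 3) = (2)² × Var(X) = 4 × \frac{3}{4} = 3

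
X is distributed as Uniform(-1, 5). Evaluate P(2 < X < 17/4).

P(2 < X < 17/4) = ∫_{2}^{17/4} f(x) dx
where f(x) = \frac{1}{6}
= \frac{3}{8}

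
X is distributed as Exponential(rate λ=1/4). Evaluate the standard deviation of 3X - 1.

For X ~ Exponential(rate λ=1/4):
Var(X) = 16
SD(X) = √(Var(X)) = √(16) = 4
SD(3X - 1) = |3| × SD(X) = 3 × 4 = 12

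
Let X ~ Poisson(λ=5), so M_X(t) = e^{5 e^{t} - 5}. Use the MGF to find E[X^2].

To find E[X^2], compute M^(2)(0):
M^(1)(t) = 5 e^{t} e^{5 e^{t} - 5}
M^(2)(t) = 25 e^{2 t} e^{5 e^{t} - 5} + 5 e^{t} e^{5 e^{t} - 5}
M^(2)(0) = 30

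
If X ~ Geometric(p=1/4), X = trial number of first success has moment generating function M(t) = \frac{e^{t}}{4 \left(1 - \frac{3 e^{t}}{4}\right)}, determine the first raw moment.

To find E[X], compute M^(1)(0):
M^(1)(t) = \frac{e^{t}}{4 \left(1 - \frac{3 e^{t}}{4}\right)} + \frac{3 e^{2 t}}{16 \left(1 - \frac{3 e^{t}}{4}\right)^{2}}
M^(1)(0) = 4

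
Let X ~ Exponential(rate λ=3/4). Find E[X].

For X ~ Exponential(rate λ=3/4), the expected value is:
E[X] = \frac{4}{3}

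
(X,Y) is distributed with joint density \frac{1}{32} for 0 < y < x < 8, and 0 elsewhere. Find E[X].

f_X(x) = ∫_0^x \frac{1}{32} dy = \frac{x}{32}
E[X] = ∫_0^8 x × (\frac{x}{32}) dx = \frac{16}{3}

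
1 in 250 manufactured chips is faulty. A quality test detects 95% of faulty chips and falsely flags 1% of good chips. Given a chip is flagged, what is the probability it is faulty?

Let D = the rare event, + = positive/flagged.
P(D) = 1/250
P(+|D) = 95/100 = 19/20
P(+|D') = 1/100
P(+) = P(+|D)P(D) + P(+|D')P(D')
     = \frac{19}{20} × \frac{1}{250} + \frac{1}{100} × \frac{249}{250}
     = \frac{43}{3125}
P(D|+) = P(+|D)P(D)/P(+) = \frac{95}{344}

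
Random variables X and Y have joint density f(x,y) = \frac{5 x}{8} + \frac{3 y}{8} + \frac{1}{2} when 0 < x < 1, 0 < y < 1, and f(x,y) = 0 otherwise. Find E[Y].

E[Y] = ∫_0^1 ∫_0^1 y × f(x,y) dx dy
= \frac{17}{32}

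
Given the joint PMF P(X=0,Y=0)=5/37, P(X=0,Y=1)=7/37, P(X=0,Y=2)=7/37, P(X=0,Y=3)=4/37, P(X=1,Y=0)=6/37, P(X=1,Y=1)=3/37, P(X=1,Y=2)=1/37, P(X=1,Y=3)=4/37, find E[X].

First find marginal of X:
P(X=0) = 23/37
P(X=1) = 14/37
E[X] = 0 × 23/37 + 1 × 14/37 = 14/37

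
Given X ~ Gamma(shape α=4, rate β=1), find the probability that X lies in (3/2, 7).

P(3/2 < X < 7) = ∫_{3/2}^{7} f(x) dx
where f(x) = \frac{x^{3} e^{- x}}{6}
= - \frac{269}{3 e^{7}} + \frac{67}{16 e^{\frac{3}{2}}}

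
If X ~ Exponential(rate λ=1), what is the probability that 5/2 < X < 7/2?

P(5/2 < X < 7/2) = ∫_{5/2}^{7/2} f(x) dx
where f(x) = e^{- x}
= - \frac{1 - e}{e^{\frac{7}{2}}}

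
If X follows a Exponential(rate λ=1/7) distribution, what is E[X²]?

Using the identity E[X²] = Var(X) + (E[X])²:
E[X] = 7
Var(X) = 49
E[X²] = 49 + (7)²
= 98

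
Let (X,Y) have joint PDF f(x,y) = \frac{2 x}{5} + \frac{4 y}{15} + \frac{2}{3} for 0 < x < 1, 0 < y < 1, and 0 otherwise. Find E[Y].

E[Y] = ∫_0^1 ∫_0^1 y × f(x,y) dx dy
= \frac{47}{90}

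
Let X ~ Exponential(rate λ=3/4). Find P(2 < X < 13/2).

P(2 < X < 13/2) = ∫_{2}^{13/2} f(x) dx
where f(x) = \frac{3 e^{- \frac{3 x}{4}}}{4}
= - \frac{1}{e^{\frac{39}{8}}} + e^{- \frac{3}{2}}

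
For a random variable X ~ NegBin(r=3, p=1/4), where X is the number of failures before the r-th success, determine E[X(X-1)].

E[X(X-1)] = E[X² - X] = E[X²] - E[X]
E[X] = 9
E[X²] = Var(X) + (E[X])² = 36 + (9)² = 117
E[X(X-1)] = 117 - 9 = 108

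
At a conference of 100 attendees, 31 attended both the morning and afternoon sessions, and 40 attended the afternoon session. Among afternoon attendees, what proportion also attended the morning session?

P(A ∩ B) = 31/100
P(B) = 40/100 = 2/5
P(A|B) = P(A ∩ B) / P(B) = (31/100) / (2/5) = 31/40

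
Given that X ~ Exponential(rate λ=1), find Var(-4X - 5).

For X ~ Exponential(rate λ=1):
Var(X) = 1
Var(-4X - 5) = (-4)² × Var(X) = 16 × 1 = 16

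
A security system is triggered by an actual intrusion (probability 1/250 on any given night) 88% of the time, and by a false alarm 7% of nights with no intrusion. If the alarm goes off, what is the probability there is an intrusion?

Let D = the rare event, + = positive/flagged.
P(D) = 1/250
P(+|D) = 88/100 = 22/25
P(+|D') = 7/100
P(+) = P(+|D)P(D) + P(+|D')P(D')
     = \frac{22}{25} × \frac{1}{250} + \frac{7}{100} × \frac{249}{250}
     = \frac{1831}{25000}
P(D|+) = P(+|D)P(D)/P(+) = \frac{88}{1831}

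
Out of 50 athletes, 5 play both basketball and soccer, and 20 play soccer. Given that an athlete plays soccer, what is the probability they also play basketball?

P(A ∩ B) = 5/50 = 1/10
P(B) = 20/50 = 2/5
P(A|B) = P(A ∩ B) / P(B) = (1/10) / (2/5) = 1/4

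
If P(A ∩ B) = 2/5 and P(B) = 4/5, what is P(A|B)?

P(A|B) = P(A ∩ B) / P(B)
= (2/5) / (4/5)
= 1/2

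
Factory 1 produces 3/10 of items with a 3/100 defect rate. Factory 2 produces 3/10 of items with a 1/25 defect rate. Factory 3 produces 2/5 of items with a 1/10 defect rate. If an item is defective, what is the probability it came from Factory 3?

Using Bayes' theorem:
P(F1) = 3/10, P(D|F1) = 3/100
P(F2) = 3/10, P(D|F2) = 1/25
P(F3) = 2/5, P(D|F3) = 1/10
P(D) = P(D|F1)P(F1) + P(D|F2)P(F2) + P(D|F3)P(F3)
     = \frac{61}{1000}
P(F3|D) = P(D|F3)P(F3) / P(D)
= \frac{40}{61}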